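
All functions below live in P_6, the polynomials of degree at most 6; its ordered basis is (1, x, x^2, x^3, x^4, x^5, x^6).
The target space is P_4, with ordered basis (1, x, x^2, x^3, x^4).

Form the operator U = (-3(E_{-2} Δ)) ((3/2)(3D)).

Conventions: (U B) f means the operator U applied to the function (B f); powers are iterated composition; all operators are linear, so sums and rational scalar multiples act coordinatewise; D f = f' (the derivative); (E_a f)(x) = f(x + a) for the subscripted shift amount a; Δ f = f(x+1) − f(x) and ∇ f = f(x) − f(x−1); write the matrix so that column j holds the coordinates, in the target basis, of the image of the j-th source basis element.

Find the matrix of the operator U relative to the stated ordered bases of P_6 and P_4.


image of 1: 0
image of x: 0
image of x^2: -27
image of x^3: -81x + 243/2
image of x^4: -162x^2 + 486x - 378
image of x^5: -270x^3 + 1215x^2 - 1890x + 2025/2
image of x^6: -405x^4 + 2430x^3 - 5670x^2 + 6075x - 2511
each image's coordinates form column j of the matrix

the matrix is [[0, 0, -27, 243/2, -378, 2025/2, -2511]; [0, 0, 0, -81, 486, -1890, 6075]; [0, 0, 0, 0, -162, 1215, -5670]; [0, 0, 0, 0, 0, -270, 2430]; [0, 0, 0, 0, 0, 0, -405]] (rows listed top to bottom)


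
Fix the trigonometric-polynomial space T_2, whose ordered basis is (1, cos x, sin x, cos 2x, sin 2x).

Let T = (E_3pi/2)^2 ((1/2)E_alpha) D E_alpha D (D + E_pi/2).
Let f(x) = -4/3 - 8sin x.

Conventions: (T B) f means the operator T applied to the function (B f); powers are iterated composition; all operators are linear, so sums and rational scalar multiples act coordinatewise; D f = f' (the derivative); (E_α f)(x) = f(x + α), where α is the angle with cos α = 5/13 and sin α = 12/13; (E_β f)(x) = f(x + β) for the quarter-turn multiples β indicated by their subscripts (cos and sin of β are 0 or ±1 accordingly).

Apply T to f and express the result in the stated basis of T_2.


the image equals g(x) = (952/169)cos x + (960/169)sin x

D f = -8cos x
E_pi/2 f = -4/3 - 8cos x
(D + E_pi/2) f = -4/3 - 16cos x
D (D + E_pi/2) f = 16sin x
E_alpha (D (D + E_pi/2)) f = (192/13)cos x + (80/13)sin x
D E_alpha (D (D + E_pi/2)) f = (80/13)cos x - (192/13)sin x
E_alpha D E_alpha (D (D + E_pi/2)) f = -(1904/169)cos x - (1920/169)sin x
((1/2)E_alpha) D E_alpha (D (D + E_pi/2)) f = -(952/169)cos x - (960/169)sin x
E_3pi/2 ((1/2)E_alpha) D E_alpha (D (D + E_pi/2)) f = (960/169)cos x - (952/169)sin x
E_3pi/2 E_3pi/2 ((1/2)E_alpha) D E_alpha (D (D + E_pi/2)) f = (952/169)cos x + (960/169)sin x


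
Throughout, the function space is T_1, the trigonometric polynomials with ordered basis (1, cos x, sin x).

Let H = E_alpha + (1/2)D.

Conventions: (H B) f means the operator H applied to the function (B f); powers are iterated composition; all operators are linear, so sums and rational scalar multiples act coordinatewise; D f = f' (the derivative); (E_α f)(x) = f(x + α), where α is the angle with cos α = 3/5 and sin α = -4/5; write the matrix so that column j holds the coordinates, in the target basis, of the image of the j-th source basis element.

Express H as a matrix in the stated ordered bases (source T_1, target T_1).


image of 1: 1
image of cos x: (3/5)cos x + (3/10)sin x
image of sin x: -(3/10)cos x + (3/5)sin x
each image's coordinates form column j of the matrix

the matrix is [[1, 0, 0]; [0, 3/5, -3/10]; [0, 3/10, 3/5]] (rows listed top to bottom)


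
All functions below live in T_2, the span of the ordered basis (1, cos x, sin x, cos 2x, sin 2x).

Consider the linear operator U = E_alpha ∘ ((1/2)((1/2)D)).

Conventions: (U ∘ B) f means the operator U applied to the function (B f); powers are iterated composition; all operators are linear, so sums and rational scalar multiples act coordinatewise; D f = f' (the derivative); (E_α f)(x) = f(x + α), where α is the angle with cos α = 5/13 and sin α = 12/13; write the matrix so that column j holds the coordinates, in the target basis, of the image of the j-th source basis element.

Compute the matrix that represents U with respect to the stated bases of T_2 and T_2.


image of 1: 0
image of cos x: -(3/13)cos x - (5/52)sin x
image of sin x: (5/52)cos x - (3/13)sin x
image of cos 2x: -(60/169)cos 2x + (119/338)sin 2x
image of sin 2x: -(119/338)cos 2x - (60/169)sin 2x
each image's coordinates form column j of the matrix

the matrix is [[0, 0, 0, 0, 0]; [0, -3/13, 5/52, 0, 0]; [0, -5/52, -3/13, 0, 0]; [0, 0, 0, -60/169, -119/338]; [0, 0, 0, 119/338, -60/169]] (rows listed top to bottom)


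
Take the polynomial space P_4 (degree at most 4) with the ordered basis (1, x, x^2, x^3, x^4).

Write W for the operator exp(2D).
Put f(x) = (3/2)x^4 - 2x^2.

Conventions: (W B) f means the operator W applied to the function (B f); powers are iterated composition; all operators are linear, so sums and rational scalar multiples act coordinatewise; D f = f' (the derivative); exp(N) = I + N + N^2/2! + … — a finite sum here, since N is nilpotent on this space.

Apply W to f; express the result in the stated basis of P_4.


the image equals g(x) = (3/2)x^4 + 12x^3 + 34x^2 + 40x + 16

order-1 term: 12x^3 - 8x
order-2 term: 36x^2 - 8
order-3 term: 48x
order-4 term: 24
the series for exp(2D) f terminates at order 4
exp(2D) f = (3/2)x^4 + 12x^3 + 34x^2 + 40x + 16


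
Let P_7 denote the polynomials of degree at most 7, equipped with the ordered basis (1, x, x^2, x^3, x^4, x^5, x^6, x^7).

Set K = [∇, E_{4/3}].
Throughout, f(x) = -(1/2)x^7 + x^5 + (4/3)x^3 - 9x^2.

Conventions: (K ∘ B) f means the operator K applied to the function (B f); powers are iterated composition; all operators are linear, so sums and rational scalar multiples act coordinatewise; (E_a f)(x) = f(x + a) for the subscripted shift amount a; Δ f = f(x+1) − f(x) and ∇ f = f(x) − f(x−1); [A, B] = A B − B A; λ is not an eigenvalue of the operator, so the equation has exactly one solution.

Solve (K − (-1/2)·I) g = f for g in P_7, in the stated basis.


write g with unknown coordinates in the stated basis and equate coefficients in (K − (-1/2)·I) g = f
solving from the highest basis element down gives g = -x^7 + 2x^5 + (8/3)x^3 - 18x^2
check: K g = 0
so K g − (-1/2)·g = -(1/2)x^7 + x^5 + (4/3)x^3 - 9x^2 = f ✓

g(x) = -x^7 + 2x^5 + (8/3)x^3 - 18x^2


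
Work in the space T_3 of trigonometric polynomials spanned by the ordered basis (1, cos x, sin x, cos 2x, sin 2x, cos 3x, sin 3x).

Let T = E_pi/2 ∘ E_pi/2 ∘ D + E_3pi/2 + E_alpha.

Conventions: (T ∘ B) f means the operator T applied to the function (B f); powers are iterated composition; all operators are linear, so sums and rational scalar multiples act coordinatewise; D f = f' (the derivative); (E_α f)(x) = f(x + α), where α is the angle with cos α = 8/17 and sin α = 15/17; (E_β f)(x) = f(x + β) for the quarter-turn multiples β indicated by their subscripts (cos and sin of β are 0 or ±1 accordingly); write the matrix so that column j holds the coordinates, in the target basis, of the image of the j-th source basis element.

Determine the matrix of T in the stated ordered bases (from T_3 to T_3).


image of 1: 2
image of cos x: (8/17)cos x + (19/17)sin x
image of sin x: -(19/17)cos x + (8/17)sin x
image of cos 2x: -(450/289)cos 2x - (818/289)sin 2x
image of sin 2x: (818/289)cos 2x - (450/289)sin 2x
image of cos 3x: -(4888/4913)cos 3x + (10321/4913)sin 3x
image of sin 3x: -(10321/4913)cos 3x - (4888/4913)sin 3x
each image's coordinates form column j of the matrix

the matrix is [[2, 0, 0, 0, 0, 0, 0]; [0, 8/17, -19/17, 0, 0, 0, 0]; [0, 19/17, 8/17, 0, 0, 0, 0]; [0, 0, 0, -450/289, 818/289, 0, 0]; [0, 0, 0, -818/289, -450/289, 0, 0]; [0, 0, 0, 0, 0, -4888/4913, -10321/4913]; [0, 0, 0, 0, 0, 10321/4913, -4888/4913]] (rows listed top to bottom)


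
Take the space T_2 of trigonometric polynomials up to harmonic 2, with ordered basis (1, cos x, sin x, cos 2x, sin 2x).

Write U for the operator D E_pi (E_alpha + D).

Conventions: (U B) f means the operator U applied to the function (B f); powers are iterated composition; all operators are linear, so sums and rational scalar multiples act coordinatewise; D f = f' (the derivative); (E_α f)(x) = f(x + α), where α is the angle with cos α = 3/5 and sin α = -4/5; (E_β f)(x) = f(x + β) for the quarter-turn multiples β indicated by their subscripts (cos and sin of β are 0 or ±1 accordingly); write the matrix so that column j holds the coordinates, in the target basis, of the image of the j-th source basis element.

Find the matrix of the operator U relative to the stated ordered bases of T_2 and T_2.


image of 1: 0
image of cos x: (1/5)cos x + (3/5)sin x
image of sin x: -(3/5)cos x + (1/5)sin x
image of cos 2x: -(52/25)cos 2x + (14/25)sin 2x
image of sin 2x: -(14/25)cos 2x - (52/25)sin 2x
each image's coordinates form column j of the matrix

the matrix is [[0, 0, 0, 0, 0]; [0, 1/5, -3/5, 0, 0]; [0, 3/5, 1/5, 0, 0]; [0, 0, 0, -52/25, -14/25]; [0, 0, 0, 14/25, -52/25]] (rows listed top to bottom)


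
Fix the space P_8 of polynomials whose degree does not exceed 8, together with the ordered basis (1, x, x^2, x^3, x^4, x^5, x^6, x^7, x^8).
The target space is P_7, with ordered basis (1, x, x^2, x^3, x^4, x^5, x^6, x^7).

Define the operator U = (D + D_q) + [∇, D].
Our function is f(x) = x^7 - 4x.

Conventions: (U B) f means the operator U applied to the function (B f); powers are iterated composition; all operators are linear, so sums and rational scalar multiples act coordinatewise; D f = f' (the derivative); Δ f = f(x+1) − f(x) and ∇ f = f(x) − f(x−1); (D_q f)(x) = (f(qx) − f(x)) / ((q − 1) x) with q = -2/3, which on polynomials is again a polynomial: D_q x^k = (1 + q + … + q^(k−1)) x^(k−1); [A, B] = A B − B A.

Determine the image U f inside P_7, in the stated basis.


the result is g(x) = (5566/729)x^6 - 8

D f = 7x^6 - 4
D_q f = (463/729)x^6 - 4
(D + D_q) f = (5566/729)x^6 - 8
D f = 7x^6 - 4
∇ D f = 42x^5 - 105x^4 + 140x^3 - 105x^2 + 42x - 7
∇ f = 7x^6 - 21x^5 + 35x^4 - 35x^3 + 21x^2 - 7x - 3
D ∇ f = 42x^5 - 105x^4 + 140x^3 - 105x^2 + 42x - 7
[∇, D] f = 0
((D + D_q) + [∇, D]) f = (5566/729)x^6 - 8


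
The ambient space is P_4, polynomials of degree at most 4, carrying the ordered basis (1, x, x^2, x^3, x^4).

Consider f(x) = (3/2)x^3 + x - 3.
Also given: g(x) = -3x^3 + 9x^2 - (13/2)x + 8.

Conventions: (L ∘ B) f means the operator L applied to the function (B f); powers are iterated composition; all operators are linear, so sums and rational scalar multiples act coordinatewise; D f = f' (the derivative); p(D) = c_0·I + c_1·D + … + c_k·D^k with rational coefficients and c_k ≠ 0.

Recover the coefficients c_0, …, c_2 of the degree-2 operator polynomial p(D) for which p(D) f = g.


c_0 = -2, c_1 = 2, c_2 = -1/2

D^0 f = (3/2)x^3 + x - 3
D^1 f = (9/2)x^2 + 1
D^2 f = 9x
matching coefficients of g against c_0 f + c_1 Df + … from the top degree down determines the c_i
solution: c_0 = -2, c_1 = 2, c_2 = -1/2


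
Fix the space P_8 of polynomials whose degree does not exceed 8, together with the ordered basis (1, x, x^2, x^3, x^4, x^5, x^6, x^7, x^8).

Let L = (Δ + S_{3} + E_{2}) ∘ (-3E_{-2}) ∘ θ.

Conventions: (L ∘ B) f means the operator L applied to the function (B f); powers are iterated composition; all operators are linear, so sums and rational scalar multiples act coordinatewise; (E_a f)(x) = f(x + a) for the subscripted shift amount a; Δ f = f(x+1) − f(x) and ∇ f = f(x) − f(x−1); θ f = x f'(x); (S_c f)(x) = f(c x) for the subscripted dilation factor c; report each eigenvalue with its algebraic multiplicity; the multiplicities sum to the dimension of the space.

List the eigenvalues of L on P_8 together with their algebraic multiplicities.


image of 1: 0
image of x: -12x + 3
image of x^2: -60x^2 + 60x - 6
image of x^3: -252x^3 + 459x^2 - 243x + 9
image of x^4: -984x^4 + 2544x^3 - 2376x^2 + 816x - 12
image of x^5: -3660x^5 + 12075x^4 - 15750x^3 + 9750x^2 - 2475x + 15
image of x^6: -13140x^6 + 52380x^5 - 86670x^4 + 75240x^3 - 34830x^2 + 7020x - 18
image of x^7: -45948x^7 + 214179x^6 - 427329x^5 + 471135x^4 - 306495x^3 + 113337x^2 - 18963x + 21
image of x^8: -157488x^8 + 839616x^7 - 1957536x^6 + 2603328x^5 - 2152080x^4 + 1119552x^3 - 344736x^2 + 49344x - 24
the matrix is upper triangular; its diagonal is (0, -12, -60, -252, -984, -3660, -13140, -45948, -157488)
for a triangular matrix the eigenvalues are the diagonal entries, with algebraic multiplicity their repetition count

λ = -157488 (multiplicity 1), λ = -45948 (multiplicity 1), λ = -13140 (multiplicity 1), λ = -3660 (multiplicity 1), λ = -984 (multiplicity 1), λ = -252 (multiplicity 1), λ = -60 (multiplicity 1), λ = -12 (multiplicity 1), λ = 0 (multiplicity 1)


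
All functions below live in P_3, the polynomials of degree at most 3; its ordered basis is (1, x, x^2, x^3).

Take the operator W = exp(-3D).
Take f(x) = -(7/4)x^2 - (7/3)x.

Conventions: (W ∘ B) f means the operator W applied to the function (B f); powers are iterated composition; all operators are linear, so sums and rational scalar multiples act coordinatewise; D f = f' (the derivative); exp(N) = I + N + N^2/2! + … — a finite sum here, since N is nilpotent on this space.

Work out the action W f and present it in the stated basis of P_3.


order-1 term: (21/2)x + 7
order-2 term: -63/4
the series for exp(-3D) f terminates at order 2
exp(-3D) f = -(7/4)x^2 + (49/6)x - 35/4

g(x) = -(7/4)x^2 + (49/6)x - 35/4


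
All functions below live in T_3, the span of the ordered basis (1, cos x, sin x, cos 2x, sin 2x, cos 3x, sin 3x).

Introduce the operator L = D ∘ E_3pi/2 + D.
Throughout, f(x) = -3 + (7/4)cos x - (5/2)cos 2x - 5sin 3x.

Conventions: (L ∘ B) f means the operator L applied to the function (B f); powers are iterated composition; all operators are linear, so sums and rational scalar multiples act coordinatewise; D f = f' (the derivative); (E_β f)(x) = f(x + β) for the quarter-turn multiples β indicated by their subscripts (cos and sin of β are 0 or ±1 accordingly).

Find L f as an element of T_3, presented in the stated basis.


E_3pi/2 f = -3 + (7/4)sin x + (5/2)cos 2x - 5cos 3x
D E_3pi/2 f = (7/4)cos x - 5sin 2x + 15sin 3x
D f = -(7/4)sin x + 5sin 2x - 15cos 3x
(D ∘ E_3pi/2 + D) f = (7/4)cos x - (7/4)sin x - 15cos 3x + 15sin 3x

the result is g(x) = (7/4)cos x - (7/4)sin x - 15cos 3x + 15sin 3x


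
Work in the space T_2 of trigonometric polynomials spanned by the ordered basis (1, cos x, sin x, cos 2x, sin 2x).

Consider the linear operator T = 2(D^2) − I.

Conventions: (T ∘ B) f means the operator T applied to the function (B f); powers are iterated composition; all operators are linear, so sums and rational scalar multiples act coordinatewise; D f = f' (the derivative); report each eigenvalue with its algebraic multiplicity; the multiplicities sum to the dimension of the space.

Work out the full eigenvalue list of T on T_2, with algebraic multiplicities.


λ = -9 (multiplicity 2), λ = -3 (multiplicity 2), λ = -1 (multiplicity 1)

image of 1: -1
image of cos x: -3cos x
image of sin x: -3sin x
image of cos 2x: -9cos 2x
image of sin 2x: -9sin 2x
the matrix is diagonal; its diagonal is (-1, -3, -3, -9, -9)
for a triangular matrix the eigenvalues are the diagonal entries, with algebraic multiplicity their repetition count


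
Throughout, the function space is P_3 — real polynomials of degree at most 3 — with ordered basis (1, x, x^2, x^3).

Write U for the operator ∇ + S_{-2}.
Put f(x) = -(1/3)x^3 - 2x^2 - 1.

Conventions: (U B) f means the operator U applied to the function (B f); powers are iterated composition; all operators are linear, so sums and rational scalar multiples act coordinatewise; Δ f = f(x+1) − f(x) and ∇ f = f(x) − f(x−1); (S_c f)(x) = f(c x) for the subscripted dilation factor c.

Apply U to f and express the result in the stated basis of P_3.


∇ f = -x^2 - 3x + 5/3
S_{-2} f = (8/3)x^3 - 8x^2 - 1
(∇ + S_{-2}) f = (8/3)x^3 - 9x^2 - 3x + 2/3

the result is g(x) = (8/3)x^3 - 9x^2 - 3x + 2/3


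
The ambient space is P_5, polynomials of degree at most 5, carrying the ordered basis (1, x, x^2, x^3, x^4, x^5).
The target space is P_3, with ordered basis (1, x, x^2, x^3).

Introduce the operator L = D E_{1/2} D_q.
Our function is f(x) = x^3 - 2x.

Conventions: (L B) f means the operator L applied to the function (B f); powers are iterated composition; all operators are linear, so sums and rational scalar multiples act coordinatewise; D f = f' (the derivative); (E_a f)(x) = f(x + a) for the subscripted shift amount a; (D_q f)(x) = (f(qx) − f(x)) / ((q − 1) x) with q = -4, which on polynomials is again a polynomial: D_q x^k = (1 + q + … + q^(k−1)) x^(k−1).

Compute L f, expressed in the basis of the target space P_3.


D_q f = 13x^2 - 2
E_{1/2} D_q f = 13x^2 + 13x + 5/4
D E_{1/2} D_q f = 26x + 13

the result is g(x) = 26x + 13


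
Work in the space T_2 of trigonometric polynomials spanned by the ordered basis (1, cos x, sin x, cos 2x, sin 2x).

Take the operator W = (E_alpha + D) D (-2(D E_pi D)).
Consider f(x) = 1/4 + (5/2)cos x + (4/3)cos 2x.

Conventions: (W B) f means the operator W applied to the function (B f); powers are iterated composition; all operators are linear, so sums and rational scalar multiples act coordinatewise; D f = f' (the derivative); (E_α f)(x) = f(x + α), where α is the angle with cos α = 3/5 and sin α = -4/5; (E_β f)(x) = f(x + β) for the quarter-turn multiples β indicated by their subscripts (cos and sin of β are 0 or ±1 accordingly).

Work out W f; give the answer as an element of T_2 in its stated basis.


D f = -(5/2)sin x - (8/3)sin 2x
E_pi D f = (5/2)sin x - (8/3)sin 2x
D E_pi D f = (5/2)cos x - (16/3)cos 2x
(-2(D E_pi D)) f = -5cos x + (32/3)cos 2x
D (-2(D E_pi D)) f = 5sin x - (64/3)sin 2x
E_alpha D (-2(D E_pi D)) f = -4cos x + 3sin x + (512/25)cos 2x + (448/75)sin 2x
D D (-2(D E_pi D)) f = 5cos x - (128/3)cos 2x
(E_alpha + D) D (-2(D E_pi D)) f = cos x + 3sin x - (1664/75)cos 2x + (448/75)sin 2x

g(x) = cos x + 3sin x - (1664/75)cos 2x + (448/75)sin 2x


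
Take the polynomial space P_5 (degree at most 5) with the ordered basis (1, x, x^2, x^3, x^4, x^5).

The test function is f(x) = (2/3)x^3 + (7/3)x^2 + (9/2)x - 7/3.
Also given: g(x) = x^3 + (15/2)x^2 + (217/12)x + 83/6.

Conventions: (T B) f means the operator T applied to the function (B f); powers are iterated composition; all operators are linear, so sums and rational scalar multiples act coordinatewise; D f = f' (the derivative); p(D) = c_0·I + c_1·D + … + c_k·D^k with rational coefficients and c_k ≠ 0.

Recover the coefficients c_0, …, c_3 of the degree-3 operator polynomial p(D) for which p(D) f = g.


D^0 f = (2/3)x^3 + (7/3)x^2 + (9/2)x - 7/3
D^1 f = 2x^2 + (14/3)x + 9/2
D^2 f = 4x + 14/3
D^3 f = 4
matching coefficients of g against c_0 f + c_1 Df + … from the top degree down determines the c_i
solution: c_0 = 3/2, c_1 = 2, c_2 = 1/2, c_3 = 3/2

c_0 = 3/2, c_1 = 2, c_2 = 1/2, c_3 = 3/2


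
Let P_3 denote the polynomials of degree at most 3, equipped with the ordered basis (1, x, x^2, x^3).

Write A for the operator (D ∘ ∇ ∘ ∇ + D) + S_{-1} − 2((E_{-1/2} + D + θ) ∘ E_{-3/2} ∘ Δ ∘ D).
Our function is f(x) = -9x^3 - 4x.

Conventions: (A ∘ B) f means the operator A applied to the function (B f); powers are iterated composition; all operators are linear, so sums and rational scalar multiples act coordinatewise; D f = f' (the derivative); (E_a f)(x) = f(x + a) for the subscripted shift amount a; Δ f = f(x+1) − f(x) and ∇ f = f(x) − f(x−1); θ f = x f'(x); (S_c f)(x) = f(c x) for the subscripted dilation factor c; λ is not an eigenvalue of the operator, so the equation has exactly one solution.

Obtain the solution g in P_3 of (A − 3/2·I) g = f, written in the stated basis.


write g with unknown coordinates in the stated basis and equate coefficients in (A − 3/2·I) g = f
solving from the highest basis element down gives g = (18/5)x^3 + (108/5)x^2 - (392/25)x - 2944/25
check: A g = -(18/5)x^3 + (162/5)x^2 - (688/25)x - 4416/25
so A g − 3/2·g = -9x^3 - 4x = f ✓

g(x) = (18/5)x^3 + (108/5)x^2 - (392/25)x - 2944/25


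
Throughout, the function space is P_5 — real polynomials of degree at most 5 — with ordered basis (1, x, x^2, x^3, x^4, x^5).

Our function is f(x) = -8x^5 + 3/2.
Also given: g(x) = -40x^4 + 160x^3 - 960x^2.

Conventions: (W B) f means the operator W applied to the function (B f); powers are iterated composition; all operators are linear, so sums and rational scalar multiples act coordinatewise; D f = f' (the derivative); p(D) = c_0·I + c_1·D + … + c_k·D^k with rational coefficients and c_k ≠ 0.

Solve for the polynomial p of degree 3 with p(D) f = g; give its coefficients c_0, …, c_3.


p(D) = D − D^2 + 2·D^3, i.e. c_0 = 0, c_1 = 1, c_2 = -1, c_3 = 2

D^0 f = -8x^5 + 3/2
D^1 f = -40x^4
D^2 f = -160x^3
D^3 f = -480x^2
matching coefficients of g against c_0 f + c_1 Df + … from the top degree down determines the c_i
solution: c_0 = 0, c_1 = 1, c_2 = -1, c_3 = 2


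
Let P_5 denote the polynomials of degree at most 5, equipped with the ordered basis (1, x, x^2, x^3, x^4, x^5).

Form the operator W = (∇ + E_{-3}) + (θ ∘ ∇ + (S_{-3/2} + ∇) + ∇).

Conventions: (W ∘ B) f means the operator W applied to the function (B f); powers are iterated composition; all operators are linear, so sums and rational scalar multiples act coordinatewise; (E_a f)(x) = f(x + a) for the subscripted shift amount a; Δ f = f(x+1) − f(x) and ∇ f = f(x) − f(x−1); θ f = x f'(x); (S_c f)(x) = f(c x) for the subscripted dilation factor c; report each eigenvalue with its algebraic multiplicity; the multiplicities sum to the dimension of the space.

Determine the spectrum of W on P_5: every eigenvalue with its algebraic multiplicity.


λ = -211/32 (multiplicity 1), λ = -19/8 (multiplicity 1), λ = -1/2 (multiplicity 1), λ = 2 (multiplicity 1), λ = 13/4 (multiplicity 1), λ = 97/16 (multiplicity 1)

image of 1: 2
image of x: -(1/2)x
image of x^2: (13/4)x^2 + 2x + 6
image of x^3: -(19/8)x^3 + 6x^2 + 15x - 24
image of x^4: (97/16)x^4 + 12x^3 + 24x^2 - 92x + 78
image of x^5: -(211/32)x^5 + 20x^4 + 30x^3 - 220x^2 + 385x - 240
the matrix is upper triangular; its diagonal is (2, -1/2, 13/4, -19/8, 97/16, -211/32)
for a triangular matrix the eigenvalues are the diagonal entries, with algebraic multiplicity their repetition count


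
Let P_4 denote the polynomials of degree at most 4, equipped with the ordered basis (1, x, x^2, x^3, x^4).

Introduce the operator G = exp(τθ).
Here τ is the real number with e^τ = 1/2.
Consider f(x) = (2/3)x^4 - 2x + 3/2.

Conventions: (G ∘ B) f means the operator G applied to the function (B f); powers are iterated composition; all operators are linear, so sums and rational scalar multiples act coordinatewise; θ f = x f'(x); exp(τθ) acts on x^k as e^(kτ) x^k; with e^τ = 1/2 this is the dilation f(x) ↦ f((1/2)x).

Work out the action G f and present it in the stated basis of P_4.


exp(τθ) x^k = e^(kτ) x^k; with e^τ = 1/2 this sends x^k to (1/2)^k x^k
x ↦ 1/2 x
x^4 ↦ 1/16 x^4
applying this coordinatewise to f: exp(τθ) f = (1/24)x^4 - x + 3/2

the result is g(x) = (1/24)x^4 - x + 3/2


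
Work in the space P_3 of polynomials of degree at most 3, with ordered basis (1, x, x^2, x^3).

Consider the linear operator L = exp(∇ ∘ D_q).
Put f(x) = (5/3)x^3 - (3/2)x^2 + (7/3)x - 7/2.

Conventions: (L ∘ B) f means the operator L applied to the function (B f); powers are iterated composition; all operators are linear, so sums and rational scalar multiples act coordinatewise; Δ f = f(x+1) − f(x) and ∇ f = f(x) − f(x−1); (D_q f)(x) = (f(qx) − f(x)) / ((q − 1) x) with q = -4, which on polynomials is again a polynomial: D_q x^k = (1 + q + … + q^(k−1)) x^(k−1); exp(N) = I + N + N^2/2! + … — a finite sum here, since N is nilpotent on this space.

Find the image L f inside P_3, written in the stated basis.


order-1 term: (130/3)x - 103/6
the series for exp(∇ ∘ D_q) f terminates at order 1
exp(∇ ∘ D_q) f = (5/3)x^3 - (3/2)x^2 + (137/3)x - 62/3

the result is g(x) = (5/3)x^3 - (3/2)x^2 + (137/3)x - 62/3


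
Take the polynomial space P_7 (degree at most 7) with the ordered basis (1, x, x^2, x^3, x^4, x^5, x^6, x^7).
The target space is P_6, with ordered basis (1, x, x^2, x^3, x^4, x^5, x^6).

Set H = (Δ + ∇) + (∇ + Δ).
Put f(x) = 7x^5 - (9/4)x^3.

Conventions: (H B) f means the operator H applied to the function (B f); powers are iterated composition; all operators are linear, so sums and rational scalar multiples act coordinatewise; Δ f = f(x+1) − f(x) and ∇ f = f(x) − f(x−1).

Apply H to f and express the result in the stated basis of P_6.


the result is g(x) = 140x^4 + 253x^2 + 19

Δ f = 35x^4 + 70x^3 + (253/4)x^2 + (113/4)x + 19/4
∇ f = 35x^4 - 70x^3 + (253/4)x^2 - (113/4)x + 19/4
(Δ + ∇) f = 70x^4 + (253/2)x^2 + 19/2
∇ f = 35x^4 - 70x^3 + (253/4)x^2 - (113/4)x + 19/4
Δ f = 35x^4 + 70x^3 + (253/4)x^2 + (113/4)x + 19/4
(∇ + Δ) f = 70x^4 + (253/2)x^2 + 19/2
((Δ + ∇) + (∇ + Δ)) f = 140x^4 + 253x^2 + 19


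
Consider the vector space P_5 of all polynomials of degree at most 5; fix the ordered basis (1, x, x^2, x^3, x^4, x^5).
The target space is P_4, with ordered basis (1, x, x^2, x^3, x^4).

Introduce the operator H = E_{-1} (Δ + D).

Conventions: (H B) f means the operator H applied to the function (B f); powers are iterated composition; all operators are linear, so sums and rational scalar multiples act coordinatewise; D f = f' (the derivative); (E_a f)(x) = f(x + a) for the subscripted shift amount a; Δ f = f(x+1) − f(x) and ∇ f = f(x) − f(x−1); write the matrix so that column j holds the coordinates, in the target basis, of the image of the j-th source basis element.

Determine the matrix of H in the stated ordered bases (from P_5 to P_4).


the matrix is [[0, 2, -3, 4, -5, 6]; [0, 0, 4, -9, 16, -25]; [0, 0, 0, 6, -18, 40]; [0, 0, 0, 0, 8, -30]; [0, 0, 0, 0, 0, 10]] (rows listed top to bottom)

image of 1: 0
image of x: 2
image of x^2: 4x - 3
image of x^3: 6x^2 - 9x + 4
image of x^4: 8x^3 - 18x^2 + 16x - 5
image of x^5: 10x^4 - 30x^3 + 40x^2 - 25x + 6
each image's coordinates form column j of the matrix


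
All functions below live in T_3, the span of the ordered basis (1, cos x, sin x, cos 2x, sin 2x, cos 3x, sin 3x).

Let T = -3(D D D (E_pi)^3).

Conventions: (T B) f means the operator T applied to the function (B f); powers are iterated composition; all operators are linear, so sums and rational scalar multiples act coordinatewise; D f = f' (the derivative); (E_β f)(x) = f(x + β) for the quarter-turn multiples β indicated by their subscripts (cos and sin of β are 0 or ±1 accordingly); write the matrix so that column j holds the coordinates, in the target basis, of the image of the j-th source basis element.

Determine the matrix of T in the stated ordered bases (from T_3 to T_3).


image of 1: 0
image of cos x: 3sin x
image of sin x: -3cos x
image of cos 2x: -24sin 2x
image of sin 2x: 24cos 2x
image of cos 3x: 81sin 3x
image of sin 3x: -81cos 3x
each image's coordinates form column j of the matrix

the matrix is [[0, 0, 0, 0, 0, 0, 0]; [0, 0, -3, 0, 0, 0, 0]; [0, 3, 0, 0, 0, 0, 0]; [0, 0, 0, 0, 24, 0, 0]; [0, 0, 0, -24, 0, 0, 0]; [0, 0, 0, 0, 0, 0, -81]; [0, 0, 0, 0, 0, 81, 0]] (rows listed top to bottom)


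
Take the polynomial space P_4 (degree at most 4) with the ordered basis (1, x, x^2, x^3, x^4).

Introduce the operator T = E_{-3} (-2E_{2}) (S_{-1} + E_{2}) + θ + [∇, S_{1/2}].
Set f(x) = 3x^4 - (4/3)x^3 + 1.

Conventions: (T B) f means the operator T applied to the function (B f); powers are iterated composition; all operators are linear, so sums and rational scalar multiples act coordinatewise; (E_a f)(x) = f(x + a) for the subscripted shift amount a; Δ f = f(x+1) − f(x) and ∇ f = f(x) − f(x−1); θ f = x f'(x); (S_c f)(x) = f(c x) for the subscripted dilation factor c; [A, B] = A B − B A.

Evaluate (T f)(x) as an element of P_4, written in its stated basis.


g(x) = -(19/4)x^3 - (417/8)x^2 - (27/4)x - 107/16

S_{-1} f = 3x^4 + (4/3)x^3 + 1
E_{2} f = 3x^4 + (68/3)x^3 + 64x^2 + 80x + 115/3
(S_{-1} + E_{2}) f = 6x^4 + 24x^3 + 64x^2 + 80x + 118/3
E_{2} (S_{-1} + E_{2}) f = 6x^4 + 72x^3 + 352x^2 + 816x + 2230/3
(-2E_{2}) (S_{-1} + E_{2}) f = -12x^4 - 144x^3 - 704x^2 - 1632x - 4460/3
E_{-3} (-2E_{2}) (S_{-1} + E_{2}) f = -12x^4 - 56x^2 - 32/3
θ f = 12x^4 - 4x^3
S_{1/2} f = (3/16)x^4 - (1/6)x^3 + 1
∇ S_{1/2} f = (3/4)x^3 - (13/8)x^2 + (5/4)x - 17/48
∇ f = 12x^3 - 22x^2 + 16x - 13/3
S_{1/2} ∇ f = (3/2)x^3 - (11/2)x^2 + 8x - 13/3
[∇, S_{1/2}] f = -(3/4)x^3 + (31/8)x^2 - (27/4)x + 191/48
(E_{-3} (-2E_{2}) (S_{-1} + E_{2}) + θ + [∇, S_{1/2}]) f = -(19/4)x^3 - (417/8)x^2 - (27/4)x - 107/16


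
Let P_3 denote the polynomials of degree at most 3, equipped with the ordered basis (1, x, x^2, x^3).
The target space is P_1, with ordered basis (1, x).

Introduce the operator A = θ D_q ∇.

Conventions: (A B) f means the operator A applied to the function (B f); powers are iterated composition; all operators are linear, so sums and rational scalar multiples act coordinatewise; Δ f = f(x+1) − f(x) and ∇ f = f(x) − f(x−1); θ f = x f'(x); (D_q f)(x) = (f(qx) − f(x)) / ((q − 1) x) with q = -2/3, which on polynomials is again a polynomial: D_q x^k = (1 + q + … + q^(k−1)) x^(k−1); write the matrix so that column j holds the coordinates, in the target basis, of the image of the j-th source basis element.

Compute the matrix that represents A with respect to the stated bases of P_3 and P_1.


the matrix is [[0, 0, 0, 0]; [0, 0, 0, 1]] (rows listed top to bottom)

image of 1: 0
image of x: 0
image of x^2: 0
image of x^3: x
each image's coordinates form column j of the matrix


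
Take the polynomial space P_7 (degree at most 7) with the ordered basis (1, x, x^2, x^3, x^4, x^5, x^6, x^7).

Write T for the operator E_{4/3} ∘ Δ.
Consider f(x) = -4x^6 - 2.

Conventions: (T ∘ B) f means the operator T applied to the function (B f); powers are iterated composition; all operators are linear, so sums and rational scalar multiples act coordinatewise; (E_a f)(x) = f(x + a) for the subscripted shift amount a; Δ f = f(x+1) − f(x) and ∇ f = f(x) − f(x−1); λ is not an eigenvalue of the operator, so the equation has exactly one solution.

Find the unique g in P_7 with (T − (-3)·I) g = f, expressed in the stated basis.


the result is g(x) = -(4/3)x^6 + (8/3)x^5 + 20x^4 + (880/27)x^3 - (7660/81)x^2 - (67192/243)x - 51194/729

write g with unknown coordinates in the stated basis and equate coefficients in (T − (-3)·I) g = f
solving from the highest basis element down gives g = -(4/3)x^6 + (8/3)x^5 + 20x^4 + (880/27)x^3 - (7660/81)x^2 - (67192/243)x - 51194/729
check: T g = -8x^5 - 60x^4 - (880/9)x^3 + (7660/27)x^2 + (67192/81)x + 50708/243
so T g − (-3)·g = -4x^6 - 2 = f ✓


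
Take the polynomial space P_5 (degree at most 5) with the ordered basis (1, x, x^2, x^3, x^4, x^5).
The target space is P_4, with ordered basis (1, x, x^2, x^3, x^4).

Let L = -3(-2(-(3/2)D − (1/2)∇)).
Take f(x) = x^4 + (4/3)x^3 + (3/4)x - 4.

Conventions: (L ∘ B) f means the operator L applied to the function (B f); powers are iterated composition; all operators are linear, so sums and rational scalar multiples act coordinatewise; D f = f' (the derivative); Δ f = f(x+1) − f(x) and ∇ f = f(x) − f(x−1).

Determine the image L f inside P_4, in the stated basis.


D f = 4x^3 + 4x^2 + 3/4
(-(3/2)D) f = -6x^3 - 6x^2 - 9/8
∇ f = 4x^3 - 2x^2 + 13/12
(-(1/2)∇) f = -2x^3 + x^2 - 13/24
(-(3/2)D − (1/2)∇) f = -8x^3 - 5x^2 - 5/3
(-2(-(3/2)D − (1/2)∇)) f = 16x^3 + 10x^2 + 10/3
(-3(-2(-(3/2)D − (1/2)∇))) f = -48x^3 - 30x^2 - 10

the result is g(x) = -48x^3 - 30x^2 - 10


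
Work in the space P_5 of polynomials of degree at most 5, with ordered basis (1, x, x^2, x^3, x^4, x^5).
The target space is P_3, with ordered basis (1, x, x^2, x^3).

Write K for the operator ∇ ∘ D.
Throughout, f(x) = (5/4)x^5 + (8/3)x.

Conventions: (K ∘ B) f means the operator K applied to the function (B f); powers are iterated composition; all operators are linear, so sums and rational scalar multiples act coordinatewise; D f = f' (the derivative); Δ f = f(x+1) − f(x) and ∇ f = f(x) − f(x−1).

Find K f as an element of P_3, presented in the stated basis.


D f = (25/4)x^4 + 8/3
∇ D f = 25x^3 - (75/2)x^2 + 25x - 25/4

g(x) = 25x^3 - (75/2)x^2 + 25x - 25/4


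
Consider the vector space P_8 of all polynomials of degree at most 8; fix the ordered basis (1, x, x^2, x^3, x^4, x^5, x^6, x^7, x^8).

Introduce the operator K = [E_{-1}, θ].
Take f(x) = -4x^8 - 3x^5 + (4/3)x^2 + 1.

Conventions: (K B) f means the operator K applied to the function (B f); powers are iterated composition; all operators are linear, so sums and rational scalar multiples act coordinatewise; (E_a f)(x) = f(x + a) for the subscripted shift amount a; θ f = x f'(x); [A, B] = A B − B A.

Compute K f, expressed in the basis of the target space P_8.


the image equals g(x) = 32x^7 - 224x^6 + 672x^5 - 1105x^4 + 1060x^3 - 582x^2 + (484/3)x - 43/3

θ f = -32x^8 - 15x^5 + (8/3)x^2
E_{-1} θ f = -32x^8 + 256x^7 - 896x^6 + 1777x^5 - 2165x^4 + 1642x^3 - (2230/3)x^2 + (527/3)x - 43/3
E_{-1} f = -4x^8 + 32x^7 - 112x^6 + 221x^5 - 265x^4 + 194x^3 - (242/3)x^2 + (43/3)x + 4/3
θ E_{-1} f = -32x^8 + 224x^7 - 672x^6 + 1105x^5 - 1060x^4 + 582x^3 - (484/3)x^2 + (43/3)x
[E_{-1}, θ] f = 32x^7 - 224x^6 + 672x^5 - 1105x^4 + 1060x^3 - 582x^2 + (484/3)x - 43/3


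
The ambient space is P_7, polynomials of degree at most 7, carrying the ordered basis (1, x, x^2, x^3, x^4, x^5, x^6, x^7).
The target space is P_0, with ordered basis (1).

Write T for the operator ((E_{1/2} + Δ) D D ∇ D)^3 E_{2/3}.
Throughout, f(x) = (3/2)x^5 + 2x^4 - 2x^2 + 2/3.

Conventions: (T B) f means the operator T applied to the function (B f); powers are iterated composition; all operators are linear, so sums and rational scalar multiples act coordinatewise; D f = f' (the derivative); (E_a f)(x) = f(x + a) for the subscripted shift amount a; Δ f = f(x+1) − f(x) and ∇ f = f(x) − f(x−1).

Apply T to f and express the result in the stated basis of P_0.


E_{2/3} f = (3/2)x^5 + 7x^4 + 12x^3 + (70/9)x^2 + (32/27)x + 10/27
D E_{2/3} f = (15/2)x^4 + 28x^3 + 36x^2 + (140/9)x + 32/27
∇ D E_{2/3} f = 30x^3 + 39x^2 + 18x + 1/18
D ∇ D E_{2/3} f = 90x^2 + 78x + 18
D D ∇ D E_{2/3} f = 180x + 78
E_{1/2} (D D ∇) D E_{2/3} f = 180x + 168
Δ (D D ∇) D E_{2/3} f = 180
(E_{1/2} + Δ) (D D ∇) D E_{2/3} f = 180x + 348
D ((E_{1/2} + Δ) D D ∇ D) E_{2/3} f = 180
∇ D ((E_{1/2} + Δ) D D ∇ D) E_{2/3} f = 0
D ∇ D ((E_{1/2} + Δ) D D ∇ D) E_{2/3} f = 0
D D ∇ D ((E_{1/2} + Δ) D D ∇ D) E_{2/3} f = 0
E_{1/2} (D D ∇) D ((E_{1/2} + Δ) D D ∇ D) E_{2/3} f = 0
Δ (D D ∇) D ((E_{1/2} + Δ) D D ∇ D) E_{2/3} f = 0
(E_{1/2} + Δ) (D D ∇) D ((E_{1/2} + Δ) D D ∇ D) E_{2/3} f = 0
D ((E_{1/2} + Δ) D D ∇ D) ((E_{1/2} + Δ) D D ∇ D) E_{2/3} f = 0
∇ D ((E_{1/2} + Δ) D D ∇ D) ((E_{1/2} + Δ) D D ∇ D) E_{2/3} f = 0
D ∇ D ((E_{1/2} + Δ) D D ∇ D) ((E_{1/2} + Δ) D D ∇ D) E_{2/3} f = 0
D D ∇ D ((E_{1/2} + Δ) D D ∇ D) ((E_{1/2} + Δ) D D ∇ D) E_{2/3} f = 0
E_{1/2} (D D ∇) D ((E_{1/2} + Δ) D D ∇ D) ((E_{1/2} + Δ) D D ∇ D) E_{2/3} f = 0
Δ (D D ∇) D ((E_{1/2} + Δ) D D ∇ D) ((E_{1/2} + Δ) D D ∇ D) E_{2/3} f = 0
(E_{1/2} + Δ) (D D ∇) D ((E_{1/2} + Δ) D D ∇ D) ((E_{1/2} + Δ) D D ∇ D) E_{2/3} f = 0

the result is g(x) = 0


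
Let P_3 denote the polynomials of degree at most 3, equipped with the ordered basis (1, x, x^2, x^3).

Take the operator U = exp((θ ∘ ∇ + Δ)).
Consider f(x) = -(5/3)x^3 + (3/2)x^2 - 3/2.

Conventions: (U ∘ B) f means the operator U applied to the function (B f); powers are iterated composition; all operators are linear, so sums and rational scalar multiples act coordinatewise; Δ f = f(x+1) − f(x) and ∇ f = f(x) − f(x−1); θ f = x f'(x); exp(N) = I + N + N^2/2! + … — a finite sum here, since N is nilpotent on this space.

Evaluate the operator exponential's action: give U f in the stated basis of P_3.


order-1 term: -15x^2 + 6x - 1/6
order-2 term: -30x - 9/2
order-3 term: -10
the series for exp((θ ∘ ∇ + Δ)) f terminates at order 3
exp((θ ∘ ∇ + Δ)) f = -(5/3)x^3 - (27/2)x^2 - 24x - 97/6

the image equals g(x) = -(5/3)x^3 - (27/2)x^2 - 24x - 97/6


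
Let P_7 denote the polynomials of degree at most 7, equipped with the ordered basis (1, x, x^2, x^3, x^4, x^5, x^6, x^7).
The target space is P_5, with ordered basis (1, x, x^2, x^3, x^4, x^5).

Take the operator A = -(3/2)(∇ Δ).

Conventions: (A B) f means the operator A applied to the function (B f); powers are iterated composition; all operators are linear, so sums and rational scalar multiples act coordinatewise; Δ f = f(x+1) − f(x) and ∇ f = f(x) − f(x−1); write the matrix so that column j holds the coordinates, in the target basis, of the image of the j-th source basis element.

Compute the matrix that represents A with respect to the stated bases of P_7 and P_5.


the matrix is [[0, 0, -3, 0, -3, 0, -3, 0]; [0, 0, 0, -9, 0, -15, 0, -21]; [0, 0, 0, 0, -18, 0, -45, 0]; [0, 0, 0, 0, 0, -30, 0, -105]; [0, 0, 0, 0, 0, 0, -45, 0]; [0, 0, 0, 0, 0, 0, 0, -63]] (rows listed top to bottom)

image of 1: 0
image of x: 0
image of x^2: -3
image of x^3: -9x
image of x^4: -18x^2 - 3
image of x^5: -30x^3 - 15x
image of x^6: -45x^4 - 45x^2 - 3
image of x^7: -63x^5 - 105x^3 - 21x
each image's coordinates form column j of the matrix


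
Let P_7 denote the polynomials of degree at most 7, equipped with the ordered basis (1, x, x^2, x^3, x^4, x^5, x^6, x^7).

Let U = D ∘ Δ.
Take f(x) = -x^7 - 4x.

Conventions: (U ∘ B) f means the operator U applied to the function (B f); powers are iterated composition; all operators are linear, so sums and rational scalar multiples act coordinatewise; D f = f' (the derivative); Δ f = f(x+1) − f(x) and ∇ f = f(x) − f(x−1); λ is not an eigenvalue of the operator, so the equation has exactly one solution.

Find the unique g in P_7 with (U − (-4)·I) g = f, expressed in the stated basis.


g(x) = -(1/4)x^7 + (21/8)x^5 + (105/16)x^4 - (35/8)x^3 - (525/16)x^2 - (197/8)x + 329/32

write g with unknown coordinates in the stated basis and equate coefficients in (U − (-4)·I) g = f
solving from the highest basis element down gives g = -(1/4)x^7 + (21/8)x^5 + (105/16)x^4 - (35/8)x^3 - (525/16)x^2 - (197/8)x + 329/32
check: U g = -(21/2)x^5 - (105/4)x^4 + (35/2)x^3 + (525/4)x^2 + (189/2)x - 329/8
so U g − (-4)·g = -x^7 - 4x = f ✓


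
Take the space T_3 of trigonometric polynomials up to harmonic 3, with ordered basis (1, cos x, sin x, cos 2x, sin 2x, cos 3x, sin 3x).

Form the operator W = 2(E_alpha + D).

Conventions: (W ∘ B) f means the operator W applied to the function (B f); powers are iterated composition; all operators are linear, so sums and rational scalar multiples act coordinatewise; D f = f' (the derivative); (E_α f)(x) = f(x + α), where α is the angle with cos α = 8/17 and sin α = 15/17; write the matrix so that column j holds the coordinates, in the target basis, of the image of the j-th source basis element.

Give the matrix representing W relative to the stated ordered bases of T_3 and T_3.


the matrix is [[2, 0, 0, 0, 0, 0, 0]; [0, 16/17, 64/17, 0, 0, 0, 0]; [0, -64/17, 16/17, 0, 0, 0, 0]; [0, 0, 0, -322/289, 1636/289, 0, 0]; [0, 0, 0, -1636/289, -322/289, 0, 0]; [0, 0, 0, 0, 0, -9776/4913, 28488/4913]; [0, 0, 0, 0, 0, -28488/4913, -9776/4913]] (rows listed top to bottom)

image of 1: 2
image of cos x: (16/17)cos x - (64/17)sin x
image of sin x: (64/17)cos x + (16/17)sin x
image of cos 2x: -(322/289)cos 2x - (1636/289)sin 2x
image of sin 2x: (1636/289)cos 2x - (322/289)sin 2x
image of cos 3x: -(9776/4913)cos 3x - (28488/4913)sin 3x
image of sin 3x: (28488/4913)cos 3x - (9776/4913)sin 3x
each image's coordinates form column j of the matrix


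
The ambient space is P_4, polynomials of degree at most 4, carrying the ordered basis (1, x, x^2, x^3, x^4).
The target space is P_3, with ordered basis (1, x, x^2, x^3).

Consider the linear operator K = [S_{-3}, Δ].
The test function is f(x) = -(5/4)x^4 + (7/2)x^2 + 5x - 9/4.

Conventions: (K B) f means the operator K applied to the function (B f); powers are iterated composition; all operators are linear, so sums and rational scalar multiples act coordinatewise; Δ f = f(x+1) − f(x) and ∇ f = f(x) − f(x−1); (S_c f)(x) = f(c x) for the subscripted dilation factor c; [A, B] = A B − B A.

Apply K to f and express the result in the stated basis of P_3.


g(x) = 540x^3 + 540x^2 + 336x + 92

Δ f = -5x^3 - (15/2)x^2 + 2x + 29/4
S_{-3} Δ f = 135x^3 - (135/2)x^2 - 6x + 29/4
S_{-3} f = -(405/4)x^4 + (63/2)x^2 - 15x - 9/4
Δ S_{-3} f = -405x^3 - (1215/2)x^2 - 342x - 339/4
[S_{-3}, Δ] f = 540x^3 + 540x^2 + 336x + 92
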